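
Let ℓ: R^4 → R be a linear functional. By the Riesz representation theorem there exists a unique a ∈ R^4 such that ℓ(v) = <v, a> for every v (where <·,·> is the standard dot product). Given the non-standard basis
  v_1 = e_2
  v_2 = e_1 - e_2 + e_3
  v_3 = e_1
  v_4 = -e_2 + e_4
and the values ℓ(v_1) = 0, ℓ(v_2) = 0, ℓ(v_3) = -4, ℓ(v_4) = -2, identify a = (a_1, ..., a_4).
a = (-4, 0, 4, -2)

Write a = (a_1, ..., a_4) in the standard basis. For each basis vector v_i, ℓ(v_i) = <v_i, a> is a linear equation in the a_j's. Collect the n equations into a matrix system V a = ℓ, where row i of V is v_i (expressed in the standard basis). Since V is invertible (lower-triangular with 1s on the diagonal, up to permutation), solve by back-substitution:
  V =
[[0, 1, 0, 0],
 [1, -1, 1, 0],
 [1, 0, 0, 0],
 [0, -1, 0, 1]]
  V a = (0, 0, -4, -2)
Solving gives a = (-4, 0, 4, -2).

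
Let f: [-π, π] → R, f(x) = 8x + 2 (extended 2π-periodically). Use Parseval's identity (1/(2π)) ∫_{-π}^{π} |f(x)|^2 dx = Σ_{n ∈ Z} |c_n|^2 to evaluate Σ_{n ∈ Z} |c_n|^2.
Σ |c_n|^2 = 64π^2/3 + 4

Expand and integrate term by term over [-π, π]:
  ∫ (8x)^2 dx = 64·(2π^3/3); ∫ 2·8·(2)·x dx = 0 (odd integrand); ∫ 2^2 dx = 4·2π.
So (1/(2π)) ∫_{-π}^{π} (8x + 2)^2 dx = 64π^2/3 + 4 = 64π^2/3 + 4.
Parseval ⇒ Σ |c_n|^2 = 64π^2/3 + 4.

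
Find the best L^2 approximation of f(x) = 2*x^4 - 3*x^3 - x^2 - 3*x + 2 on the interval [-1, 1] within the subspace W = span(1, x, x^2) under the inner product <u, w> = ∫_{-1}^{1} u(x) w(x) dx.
g(x) = 5*x^2/7 - 24*x/5 + 64/35

The best approximation g ∈ W is the orthogonal projection of f onto W. Writing g = a_0 + a_1 x + a_2 x^2, the coefficients solve the normal equations G · a = b where
  G_{ij} = <φ_i, φ_j> and b_i = <f, φ_i>, with φ_0 = 1, φ_1 = x, φ_2 = x^2.
G =
  [2, 0, 2/3]
  [0, 2/3, 0]
  [2/3, 0, 2/5],
b = (62/15, -16/5, 158/105).
Solving gives a_0 = 64/35, a_1 = -24/5, a_2 = 5/7, so
  g(x) = 5*x^2/7 - 24*x/5 + 64/35.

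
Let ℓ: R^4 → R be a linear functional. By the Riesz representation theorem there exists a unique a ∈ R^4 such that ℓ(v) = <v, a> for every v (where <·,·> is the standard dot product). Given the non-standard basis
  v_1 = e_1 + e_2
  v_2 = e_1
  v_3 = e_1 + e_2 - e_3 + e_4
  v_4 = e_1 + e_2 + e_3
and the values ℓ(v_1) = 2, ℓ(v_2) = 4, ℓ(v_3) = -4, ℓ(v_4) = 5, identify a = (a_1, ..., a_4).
a = (4, -2, 3, -3)

Write a = (a_1, ..., a_4) in the standard basis. For each basis vector v_i, ℓ(v_i) = <v_i, a> is a linear equation in the a_j's. Collect the n equations into a matrix system V a = ℓ, where row i of V is v_i (expressed in the standard basis). Since V is invertible (lower-triangular with 1s on the diagonal, up to permutation), solve by back-substitution:
  V =
[[1, 1, 0, 0],
 [1, 0, 0, 0],
 [1, 1, -1, 1],
 [1, 1, 1, 0]]
  V a = (2, 4, -4, 5)
Solving gives a = (4, -2, 3, -3).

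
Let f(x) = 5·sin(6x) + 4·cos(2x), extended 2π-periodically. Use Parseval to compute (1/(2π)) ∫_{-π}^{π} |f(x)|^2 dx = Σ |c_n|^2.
Σ |c_n|^2 = 41/2

Expand |f|^2 and use orthogonality of {sin(nx), cos(mx)} on [-π, π]:
  ∫_{-π}^{π} sin(nx)^2 dx = π, ∫ cos(mx)^2 dx = π, and cross terms integrate to 0.
So ∫_{-π}^{π} f(x)^2 dx = 5^2 · π + 4^2 · π = (25 + 16)π.
Divide by 2π: (25 + 16)/2 = 41/2.
By Parseval, this equals Σ |c_n|^2.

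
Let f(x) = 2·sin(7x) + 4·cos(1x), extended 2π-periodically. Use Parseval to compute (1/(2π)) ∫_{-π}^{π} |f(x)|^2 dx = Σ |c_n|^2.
Σ |c_n|^2 = 10

Expand |f|^2 and use orthogonality of {sin(nx), cos(mx)} on [-π, π]:
  ∫_{-π}^{π} sin(nx)^2 dx = π, ∫ cos(mx)^2 dx = π, and cross terms integrate to 0.
So ∫_{-π}^{π} f(x)^2 dx = 2^2 · π + 4^2 · π = (4 + 16)π.
Divide by 2π: (4 + 16)/2 = 10.
By Parseval, this equals Σ |c_n|^2.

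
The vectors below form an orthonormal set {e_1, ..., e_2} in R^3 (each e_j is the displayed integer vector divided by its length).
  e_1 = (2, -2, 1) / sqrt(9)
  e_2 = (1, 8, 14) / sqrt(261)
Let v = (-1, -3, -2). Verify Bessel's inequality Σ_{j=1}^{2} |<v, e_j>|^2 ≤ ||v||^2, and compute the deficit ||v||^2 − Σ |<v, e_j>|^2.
Σ |<v, e_j>|^2 = 325/29; ||v||^2 = 14; deficit = 81/29

Write each e_j = u_j / sqrt(<u_j, u_j>) where u_j is the displayed integer vector. Then <v, e_j> = <v, u_j> / sqrt(<u_j, u_j>), so |<v, e_j>|^2 = <v, u_j>^2 / <u_j, u_j>.
Coefficients: <v, e_1> = 2/sqrt(9), <v, e_2> = -53/sqrt(261).
Square and sum: Σ |<v, e_j>|^2 = 325/29.
Compute ||v||^2 = v·v = 14.
Deficit = 14 − 325/29 = 81/29 ≥ 0, confirming Bessel's inequality. (The deficit equals ||v − Σ <v,e_j> e_j||^2, the squared distance from v to span{e_j}.)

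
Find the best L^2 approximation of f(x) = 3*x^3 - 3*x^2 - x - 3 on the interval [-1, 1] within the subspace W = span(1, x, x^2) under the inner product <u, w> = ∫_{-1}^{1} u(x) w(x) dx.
g(x) = -3*x^2 + 4*x/5 - 3

The best approximation g ∈ W is the orthogonal projection of f onto W. Writing g = a_0 + a_1 x + a_2 x^2, the coefficients solve the normal equations G · a = b where
  G_{ij} = <φ_i, φ_j> and b_i = <f, φ_i>, with φ_0 = 1, φ_1 = x, φ_2 = x^2.
G =
  [2, 0, 2/3]
  [0, 2/3, 0]
  [2/3, 0, 2/5],
b = (-8, 8/15, -16/5).
Solving gives a_0 = -3, a_1 = 4/5, a_2 = -3, so
  g(x) = -3*x^2 + 4*x/5 - 3.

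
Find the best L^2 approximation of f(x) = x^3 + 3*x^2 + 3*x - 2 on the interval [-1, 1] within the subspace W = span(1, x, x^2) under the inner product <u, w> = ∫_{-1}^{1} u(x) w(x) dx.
g(x) = 3*x^2 + 18*x/5 - 2

The best approximation g ∈ W is the orthogonal projection of f onto W. Writing g = a_0 + a_1 x + a_2 x^2, the coefficients solve the normal equations G · a = b where
  G_{ij} = <φ_i, φ_j> and b_i = <f, φ_i>, with φ_0 = 1, φ_1 = x, φ_2 = x^2.
G =
  [2, 0, 2/3]
  [0, 2/3, 0]
  [2/3, 0, 2/5],
b = (-2, 12/5, -2/15).
Solving gives a_0 = -2, a_1 = 18/5, a_2 = 3, so
  g(x) = 3*x^2 + 18*x/5 - 2.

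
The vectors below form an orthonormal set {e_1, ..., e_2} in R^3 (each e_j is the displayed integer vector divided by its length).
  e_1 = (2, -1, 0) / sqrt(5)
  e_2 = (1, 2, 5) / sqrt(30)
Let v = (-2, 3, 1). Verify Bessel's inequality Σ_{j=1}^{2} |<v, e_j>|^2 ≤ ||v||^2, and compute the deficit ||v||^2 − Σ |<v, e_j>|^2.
Σ |<v, e_j>|^2 = 25/2; ||v||^2 = 14; deficit = 3/2

Write each e_j = u_j / sqrt(<u_j, u_j>) where u_j is the displayed integer vector. Then <v, e_j> = <v, u_j> / sqrt(<u_j, u_j>), so |<v, e_j>|^2 = <v, u_j>^2 / <u_j, u_j>.
Coefficients: <v, e_1> = -7/sqrt(5), <v, e_2> = 9/sqrt(30).
Square and sum: Σ |<v, e_j>|^2 = 25/2.
Compute ||v||^2 = v·v = 14.
Deficit = 14 − 25/2 = 3/2 ≥ 0, confirming Bessel's inequality. (The deficit equals ||v − Σ <v,e_j> e_j||^2, the squared distance from v to span{e_j}.)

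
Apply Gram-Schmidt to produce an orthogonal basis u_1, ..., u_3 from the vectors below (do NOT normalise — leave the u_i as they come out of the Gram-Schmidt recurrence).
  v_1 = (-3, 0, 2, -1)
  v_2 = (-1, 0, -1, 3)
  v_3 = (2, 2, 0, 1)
Orthogonal basis:
  u_1 = (-3, 0, 2, -1)
  u_2 = (-10/7, 0, -5/7, 20/7)
  u_3 = (1/2, 2, 1, 1/2)

Apply the Gram-Schmidt recurrence
  u_1 = v_1
  u_i = v_i − Σ_{j<i} ((v_i · u_j) / (u_j · u_j)) · u_j.

Step by step this gives:
  u_1 = (-3, 0, 2, -1)
  u_2 = (-10/7, 0, -5/7, 20/7)
  u_3 = (1/2, 2, 1, 1/2)

Orthogonality check:
  u_2 · u_1 = 0 (should be 0)
  u_3 · u_1 = 0 (should be 0)
  u_3 · u_2 = 0 (should be 0)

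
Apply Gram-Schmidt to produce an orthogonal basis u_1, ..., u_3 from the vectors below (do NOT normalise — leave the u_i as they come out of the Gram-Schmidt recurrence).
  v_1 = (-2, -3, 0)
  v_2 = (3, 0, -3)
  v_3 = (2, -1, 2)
Orthogonal basis:
  u_1 = (-2, -3, 0)
  u_2 = (27/13, -18/13, -3)
  u_3 = (21/11, -14/11, 21/11)

Apply the Gram-Schmidt recurrence
  u_1 = v_1
  u_i = v_i − Σ_{j<i} ((v_i · u_j) / (u_j · u_j)) · u_j.

Step by step this gives:
  u_1 = (-2, -3, 0)
  u_2 = (27/13, -18/13, -3)
  u_3 = (21/11, -14/11, 21/11)

Orthogonality check:
  u_2 · u_1 = 0 (should be 0)
  u_3 · u_1 = 0 (should be 0)
  u_3 · u_2 = 0 (should be 0)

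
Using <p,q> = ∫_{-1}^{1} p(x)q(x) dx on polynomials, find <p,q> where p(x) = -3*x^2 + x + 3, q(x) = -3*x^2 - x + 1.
<p,q> = 14/15

Expand the product: p(x)·q(x) = 9*x^4 - 13*x^2 - 2*x + 3.
∫_{-1}^{1} of each monomial x^k gives [2/(k+1) if k even, 0 if k odd]. Integrating term-by-term (or equivalently evaluating the antiderivative F(x) = 9*x^5/5 - 13*x^3/3 - x^2 + 3*x at the endpoints):
  F(1) − F(−1) = -8/15 − (-22/15) = 14/15.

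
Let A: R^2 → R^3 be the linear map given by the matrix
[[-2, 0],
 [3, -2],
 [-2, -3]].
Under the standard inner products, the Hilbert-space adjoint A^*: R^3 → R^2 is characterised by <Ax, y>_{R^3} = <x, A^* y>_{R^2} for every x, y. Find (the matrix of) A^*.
A^* = A^T =
[[-2, 3, -2],
 [0, -2, -3]]

For real matrices with standard dot products, the defining identity <Ax, y> = <x, A^* y> gives (Ax)^T y = x^T (A^*) y, i.e. x^T A^T y = x^T (A^*) y. Since this holds for all x, y, we must have A^* = A^T. Therefore
A^* =
[[-2, 3, -2],
 [0, -2, -3]].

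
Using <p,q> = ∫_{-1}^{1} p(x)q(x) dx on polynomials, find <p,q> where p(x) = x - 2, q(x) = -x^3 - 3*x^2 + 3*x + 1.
<p,q> = 8/5

Expand the product: p(x)·q(x) = -x^4 - x^3 + 9*x^2 - 5*x - 2.
∫_{-1}^{1} of each monomial x^k gives [2/(k+1) if k even, 0 if k odd]. Integrating term-by-term (or equivalently evaluating the antiderivative F(x) = -x^5/5 - x^4/4 + 3*x^3 - 5*x^2/2 - 2*x at the endpoints):
  F(1) − F(−1) = -39/20 − (-71/20) = 8/5.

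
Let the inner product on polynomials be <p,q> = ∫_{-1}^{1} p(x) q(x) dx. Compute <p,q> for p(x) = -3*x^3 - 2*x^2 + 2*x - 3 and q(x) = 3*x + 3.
<p,q> = -108/5

Expand the product: p(x)·q(x) = -9*x^4 - 15*x^3 - 3*x - 9.
∫_{-1}^{1} of each monomial x^k gives [2/(k+1) if k even, 0 if k odd]. Integrating term-by-term (or equivalently evaluating the antiderivative F(x) = -9*x^5/5 - 15*x^4/4 - 3*x^2/2 - 9*x at the endpoints):
  F(1) − F(−1) = -321/20 − (111/20) = -108/5.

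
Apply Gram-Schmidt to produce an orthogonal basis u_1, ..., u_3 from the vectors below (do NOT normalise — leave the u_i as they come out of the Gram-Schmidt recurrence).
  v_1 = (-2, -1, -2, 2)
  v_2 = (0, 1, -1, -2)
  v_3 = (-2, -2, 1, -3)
Orthogonal basis:
  u_1 = (-2, -1, -2, 2)
  u_2 = (-6/13, 10/13, -19/13, -20/13)
  u_3 = (-48/23, -58/23, 32/23, -45/23)

Apply the Gram-Schmidt recurrence
  u_1 = v_1
  u_i = v_i − Σ_{j<i} ((v_i · u_j) / (u_j · u_j)) · u_j.

Step by step this gives:
  u_1 = (-2, -1, -2, 2)
  u_2 = (-6/13, 10/13, -19/13, -20/13)
  u_3 = (-48/23, -58/23, 32/23, -45/23)

Orthogonality check:
  u_2 · u_1 = 0 (should be 0)
  u_3 · u_1 = 0 (should be 0)
  u_3 · u_2 = 0 (should be 0)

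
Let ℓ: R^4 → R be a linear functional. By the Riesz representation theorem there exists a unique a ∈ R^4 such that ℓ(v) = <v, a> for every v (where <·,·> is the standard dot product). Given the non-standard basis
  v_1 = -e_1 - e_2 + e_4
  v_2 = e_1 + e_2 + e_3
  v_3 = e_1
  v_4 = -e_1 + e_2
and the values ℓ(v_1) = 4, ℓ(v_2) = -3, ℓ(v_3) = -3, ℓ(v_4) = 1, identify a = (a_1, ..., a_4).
a = (-3, -2, 2, -1)

Write a = (a_1, ..., a_4) in the standard basis. For each basis vector v_i, ℓ(v_i) = <v_i, a> is a linear equation in the a_j's. Collect the n equations into a matrix system V a = ℓ, where row i of V is v_i (expressed in the standard basis). Since V is invertible (lower-triangular with 1s on the diagonal, up to permutation), solve by back-substitution:
  V =
[[-1, -1, 0, 1],
 [1, 1, 1, 0],
 [1, 0, 0, 0],
 [-1, 1, 0, 0]]
  V a = (4, -3, -3, 1)
Solving gives a = (-3, -2, 2, -1).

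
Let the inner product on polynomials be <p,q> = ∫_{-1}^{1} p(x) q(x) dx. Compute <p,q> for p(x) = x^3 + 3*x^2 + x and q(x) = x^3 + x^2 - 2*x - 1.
<p,q> = -236/105

Expand the product: p(x)·q(x) = x^6 + 4*x^5 + 2*x^4 - 6*x^3 - 5*x^2 - x.
∫_{-1}^{1} of each monomial x^k gives [2/(k+1) if k even, 0 if k odd]. Integrating term-by-term (or equivalently evaluating the antiderivative F(x) = x^7/7 + 2*x^6/3 + 2*x^5/5 - 3*x^4/2 - 5*x^3/3 - x^2/2 at the endpoints):
  F(1) − F(−1) = -86/35 − (-22/105) = -236/105.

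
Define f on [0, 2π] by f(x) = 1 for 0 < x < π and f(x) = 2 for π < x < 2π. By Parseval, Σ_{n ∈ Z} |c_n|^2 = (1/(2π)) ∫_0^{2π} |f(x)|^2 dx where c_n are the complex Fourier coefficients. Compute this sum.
Σ |c_n|^2 = 5/2

Parseval equates the L^2 energy of f (normalised by 1/(2π)) with the ℓ^2 sum of its Fourier coefficients: (1/(2π)) ∫_0^{2π} |f|^2 = Σ |c_n|^2.
Compute the left side: (1/(2π)) [∫_0^π 1^2 dx + ∫_π^{2π} 2^2 dx] = (1/(2π)) · (1π + 4π) = (1 + 4)/2 = 5/2.
So Σ_{n ∈ Z} |c_n|^2 = 5/2.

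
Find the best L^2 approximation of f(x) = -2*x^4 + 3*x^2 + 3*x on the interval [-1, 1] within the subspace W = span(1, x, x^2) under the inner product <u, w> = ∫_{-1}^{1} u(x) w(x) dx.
g(x) = 9*x^2/7 + 3*x + 6/35

The best approximation g ∈ W is the orthogonal projection of f onto W. Writing g = a_0 + a_1 x + a_2 x^2, the coefficients solve the normal equations G · a = b where
  G_{ij} = <φ_i, φ_j> and b_i = <f, φ_i>, with φ_0 = 1, φ_1 = x, φ_2 = x^2.
G =
  [2, 0, 2/3]
  [0, 2/3, 0]
  [2/3, 0, 2/5],
b = (6/5, 2, 22/35).
Solving gives a_0 = 6/35, a_1 = 3, a_2 = 9/7, so
  g(x) = 9*x^2/7 + 3*x + 6/35.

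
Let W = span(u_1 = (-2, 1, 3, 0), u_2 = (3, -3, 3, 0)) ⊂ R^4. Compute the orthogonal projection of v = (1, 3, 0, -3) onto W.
proj_W(v) = (-17/21, 31/42, -19/42, 0)

Set up U = [u_1 | ... | u_2] ∈ R^(4×2). The projector onto W = col(U) is P = U (U^T U)^(-1) U^T.
Compute U^T U =
  [14, 0]
  [0, 27],
and U^T v = (1, -6).
Solve U^T U · c = U^T v for the coefficients: c = (1/14, -2/9). The projection is proj_W(v) = U c.
Check: (v - proj_W(v)) · u_1 = 0  (should be 0).
Check: (v - proj_W(v)) · u_2 = 0  (should be 0).
Result: proj_W(v) = (-17/21, 31/42, -19/42, 0).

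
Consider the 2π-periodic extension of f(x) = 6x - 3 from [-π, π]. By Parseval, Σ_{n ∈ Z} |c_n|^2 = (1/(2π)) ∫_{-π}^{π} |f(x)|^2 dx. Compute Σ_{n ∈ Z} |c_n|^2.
Σ |c_n|^2 = 12π^2 + 9

Expand and integrate term by term over [-π, π]:
  ∫ (6x)^2 dx = 36·(2π^3/3); ∫ 2·6·(-3)·x dx = 0 (odd integrand); ∫ (-3)^2 dx = 9·2π.
So (1/(2π)) ∫_{-π}^{π} (6x - 3)^2 dx = 36π^2/3 + 9 = 12π^2 + 9.
Parseval ⇒ Σ |c_n|^2 = 12π^2 + 9.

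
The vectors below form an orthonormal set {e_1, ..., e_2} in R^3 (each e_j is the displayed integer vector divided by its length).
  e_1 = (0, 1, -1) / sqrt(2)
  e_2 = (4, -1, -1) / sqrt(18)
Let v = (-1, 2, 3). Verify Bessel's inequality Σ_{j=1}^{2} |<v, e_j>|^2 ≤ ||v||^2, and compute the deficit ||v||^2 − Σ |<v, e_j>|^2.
Σ |<v, e_j>|^2 = 5; ||v||^2 = 14; deficit = 9

Write each e_j = u_j / sqrt(<u_j, u_j>) where u_j is the displayed integer vector. Then <v, e_j> = <v, u_j> / sqrt(<u_j, u_j>), so |<v, e_j>|^2 = <v, u_j>^2 / <u_j, u_j>.
Coefficients: <v, e_1> = -1/sqrt(2), <v, e_2> = -9/sqrt(18).
Square and sum: Σ |<v, e_j>|^2 = 5.
Compute ||v||^2 = v·v = 14.
Deficit = 14 − 5 = 9 ≥ 0, confirming Bessel's inequality. (The deficit equals ||v − Σ <v,e_j> e_j||^2, the squared distance from v to span{e_j}.)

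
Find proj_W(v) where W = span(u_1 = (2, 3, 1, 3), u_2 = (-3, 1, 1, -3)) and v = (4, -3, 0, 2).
proj_W(v) = (1022/339, -821/339, -559/339, 297/113)

Set up U = [u_1 | ... | u_2] ∈ R^(4×2). The projector onto W = col(U) is P = U (U^T U)^(-1) U^T.
Compute U^T U =
  [23, -11]
  [-11, 20],
and U^T v = (5, -21).
Solve U^T U · c = U^T v for the coefficients: c = (-131/339, -428/339). The projection is proj_W(v) = U c.
Check: (v - proj_W(v)) · u_1 = 0  (should be 0).
Check: (v - proj_W(v)) · u_2 = 0  (should be 0).
Result: proj_W(v) = (1022/339, -821/339, -559/339, 297/113).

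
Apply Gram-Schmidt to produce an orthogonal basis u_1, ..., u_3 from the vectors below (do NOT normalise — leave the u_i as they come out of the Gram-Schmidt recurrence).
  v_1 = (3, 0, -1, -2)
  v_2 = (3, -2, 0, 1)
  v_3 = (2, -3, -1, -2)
Orthogonal basis:
  u_1 = (3, 0, -1, -2)
  u_2 = (3/2, -2, 1/2, 2)
  u_3 = (-1, -15/7, -3/7, -9/7)

Apply the Gram-Schmidt recurrence
  u_1 = v_1
  u_i = v_i − Σ_{j<i} ((v_i · u_j) / (u_j · u_j)) · u_j.

Step by step this gives:
  u_1 = (3, 0, -1, -2)
  u_2 = (3/2, -2, 1/2, 2)
  u_3 = (-1, -15/7, -3/7, -9/7)

Orthogonality check:
  u_2 · u_1 = 0 (should be 0)
  u_3 · u_1 = 0 (should be 0)
  u_3 · u_2 = 0 (should be 0)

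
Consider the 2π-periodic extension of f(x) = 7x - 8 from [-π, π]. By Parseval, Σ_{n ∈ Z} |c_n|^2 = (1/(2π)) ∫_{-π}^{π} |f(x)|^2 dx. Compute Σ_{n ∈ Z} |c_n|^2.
Σ |c_n|^2 = 49π^2/3 + 64

Expand and integrate term by term over [-π, π]:
  ∫ (7x)^2 dx = 49·(2π^3/3); ∫ 2·7·(-8)·x dx = 0 (odd integrand); ∫ (-8)^2 dx = 64·2π.
So (1/(2π)) ∫_{-π}^{π} (7x - 8)^2 dx = 49π^2/3 + 64 = 49π^2/3 + 64.
Parseval ⇒ Σ |c_n|^2 = 49π^2/3 + 64.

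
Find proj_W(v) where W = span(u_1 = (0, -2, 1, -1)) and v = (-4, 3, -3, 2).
proj_W(v) = (0, 11/3, -11/6, 11/6)

Set up U = [u_1 | ... | u_1] ∈ R^(4×1). The projector onto W = col(U) is P = U (U^T U)^(-1) U^T.
Compute U^T U =
  [6],
and U^T v = (-11).
Solve U^T U · c = U^T v for the coefficients: c = (-11/6). The projection is proj_W(v) = U c.
Check: (v - proj_W(v)) · u_1 = 0  (should be 0).
Result: proj_W(v) = (0, 11/3, -11/6, 11/6).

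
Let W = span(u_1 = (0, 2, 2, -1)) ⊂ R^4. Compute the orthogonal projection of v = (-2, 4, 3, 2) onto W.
proj_W(v) = (0, 8/3, 8/3, -4/3)

Set up U = [u_1 | ... | u_1] ∈ R^(4×1). The projector onto W = col(U) is P = U (U^T U)^(-1) U^T.
Compute U^T U =
  [9],
and U^T v = (12).
Solve U^T U · c = U^T v for the coefficients: c = (4/3). The projection is proj_W(v) = U c.
Check: (v - proj_W(v)) · u_1 = 0  (should be 0).
Result: proj_W(v) = (0, 8/3, 8/3, -4/3).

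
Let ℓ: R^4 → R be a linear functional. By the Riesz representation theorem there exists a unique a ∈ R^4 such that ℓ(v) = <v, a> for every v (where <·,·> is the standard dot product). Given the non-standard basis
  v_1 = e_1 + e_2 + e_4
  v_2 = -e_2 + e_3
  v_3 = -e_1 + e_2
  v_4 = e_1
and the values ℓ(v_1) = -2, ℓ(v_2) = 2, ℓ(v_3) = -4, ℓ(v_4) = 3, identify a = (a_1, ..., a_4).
a = (3, -1, 1, -4)

Write a = (a_1, ..., a_4) in the standard basis. For each basis vector v_i, ℓ(v_i) = <v_i, a> is a linear equation in the a_j's. Collect the n equations into a matrix system V a = ℓ, where row i of V is v_i (expressed in the standard basis). Since V is invertible (lower-triangular with 1s on the diagonal, up to permutation), solve by back-substitution:
  V =
[[1, 1, 0, 1],
 [0, -1, 1, 0],
 [-1, 1, 0, 0],
 [1, 0, 0, 0]]
  V a = (-2, 2, -4, 3)
Solving gives a = (3, -1, 1, -4).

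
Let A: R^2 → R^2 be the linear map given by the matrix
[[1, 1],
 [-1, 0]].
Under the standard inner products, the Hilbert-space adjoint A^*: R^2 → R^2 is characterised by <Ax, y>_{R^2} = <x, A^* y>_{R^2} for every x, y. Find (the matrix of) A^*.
A^* = A^T =
[[1, -1],
 [1, 0]]

For real matrices with standard dot products, the defining identity <Ax, y> = <x, A^* y> gives (Ax)^T y = x^T (A^*) y, i.e. x^T A^T y = x^T (A^*) y. Since this holds for all x, y, we must have A^* = A^T. Therefore
A^* =
[[1, -1],
 [1, 0]].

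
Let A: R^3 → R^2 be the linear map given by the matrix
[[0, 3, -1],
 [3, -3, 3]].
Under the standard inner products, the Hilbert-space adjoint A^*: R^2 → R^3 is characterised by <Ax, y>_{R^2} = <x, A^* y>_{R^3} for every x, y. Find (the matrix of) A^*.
A^* = A^T =
[[0, 3],
 [3, -3],
 [-1, 3]]

For real matrices with standard dot products, the defining identity <Ax, y> = <x, A^* y> gives (Ax)^T y = x^T (A^*) y, i.e. x^T A^T y = x^T (A^*) y. Since this holds for all x, y, we must have A^* = A^T. Therefore
A^* =
[[0, 3],
 [3, -3],
 [-1, 3]].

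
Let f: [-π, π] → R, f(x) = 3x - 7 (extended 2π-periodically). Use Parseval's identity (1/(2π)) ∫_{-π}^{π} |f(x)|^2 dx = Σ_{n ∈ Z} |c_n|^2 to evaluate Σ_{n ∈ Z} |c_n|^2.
Σ |c_n|^2 = 3π^2 + 49

Expand and integrate term by term over [-π, π]:
  ∫ (3x)^2 dx = 9·(2π^3/3); ∫ 2·3·(-7)·x dx = 0 (odd integrand); ∫ (-7)^2 dx = 49·2π.
So (1/(2π)) ∫_{-π}^{π} (3x - 7)^2 dx = 9π^2/3 + 49 = 3π^2 + 49.
Parseval ⇒ Σ |c_n|^2 = 3π^2 + 49.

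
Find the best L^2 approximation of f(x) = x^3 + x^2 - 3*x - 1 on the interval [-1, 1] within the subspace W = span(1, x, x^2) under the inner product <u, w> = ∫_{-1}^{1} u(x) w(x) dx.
g(x) = x^2 - 12*x/5 - 1

The best approximation g ∈ W is the orthogonal projection of f onto W. Writing g = a_0 + a_1 x + a_2 x^2, the coefficients solve the normal equations G · a = b where
  G_{ij} = <φ_i, φ_j> and b_i = <f, φ_i>, with φ_0 = 1, φ_1 = x, φ_2 = x^2.
G =
  [2, 0, 2/3]
  [0, 2/3, 0]
  [2/3, 0, 2/5],
b = (-4/3, -8/5, -4/15).
Solving gives a_0 = -1, a_1 = -12/5, a_2 = 1, so
  g(x) = x^2 - 12*x/5 - 1.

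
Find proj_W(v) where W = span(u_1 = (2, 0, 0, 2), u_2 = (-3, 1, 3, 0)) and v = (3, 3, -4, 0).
proj_W(v) = (84/29, -27/29, -81/29, 3/29)

Set up U = [u_1 | ... | u_2] ∈ R^(4×2). The projector onto W = col(U) is P = U (U^T U)^(-1) U^T.
Compute U^T U =
  [8, -6]
  [-6, 19],
and U^T v = (6, -18).
Solve U^T U · c = U^T v for the coefficients: c = (3/58, -27/29). The projection is proj_W(v) = U c.
Check: (v - proj_W(v)) · u_1 = 0  (should be 0).
Check: (v - proj_W(v)) · u_2 = 0  (should be 0).
Result: proj_W(v) = (84/29, -27/29, -81/29, 3/29).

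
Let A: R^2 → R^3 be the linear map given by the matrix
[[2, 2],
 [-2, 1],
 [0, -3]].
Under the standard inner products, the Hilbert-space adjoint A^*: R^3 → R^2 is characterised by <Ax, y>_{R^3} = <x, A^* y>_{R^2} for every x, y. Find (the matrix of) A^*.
A^* = A^T =
[[2, -2, 0],
 [2, 1, -3]]

For real matrices with standard dot products, the defining identity <Ax, y> = <x, A^* y> gives (Ax)^T y = x^T (A^*) y, i.e. x^T A^T y = x^T (A^*) y. Since this holds for all x, y, we must have A^* = A^T. Therefore
A^* =
[[2, -2, 0],
 [2, 1, -3]].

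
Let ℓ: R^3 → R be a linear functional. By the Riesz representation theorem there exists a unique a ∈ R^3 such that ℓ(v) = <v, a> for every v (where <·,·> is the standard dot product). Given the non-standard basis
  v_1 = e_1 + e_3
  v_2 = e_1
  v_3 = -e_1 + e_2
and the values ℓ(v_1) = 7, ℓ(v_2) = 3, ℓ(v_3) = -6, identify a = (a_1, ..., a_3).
a = (3, -3, 4)

Write a = (a_1, ..., a_3) in the standard basis. For each basis vector v_i, ℓ(v_i) = <v_i, a> is a linear equation in the a_j's. Collect the n equations into a matrix system V a = ℓ, where row i of V is v_i (expressed in the standard basis). Since V is invertible (lower-triangular with 1s on the diagonal, up to permutation), solve by back-substitution:
  V =
[[1, 0, 1],
 [1, 0, 0],
 [-1, 1, 0]]
  V a = (7, 3, -6)
Solving gives a = (3, -3, 4).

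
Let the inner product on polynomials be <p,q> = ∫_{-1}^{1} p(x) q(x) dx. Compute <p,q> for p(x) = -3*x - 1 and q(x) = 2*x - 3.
<p,q> = 2

Expand the product: p(x)·q(x) = -6*x^2 + 7*x + 3.
∫_{-1}^{1} of each monomial x^k gives [2/(k+1) if k even, 0 if k odd]. Integrating term-by-term (or equivalently evaluating the antiderivative F(x) = -2*x^3 + 7*x^2/2 + 3*x at the endpoints):
  F(1) − F(−1) = 9/2 − (5/2) = 2.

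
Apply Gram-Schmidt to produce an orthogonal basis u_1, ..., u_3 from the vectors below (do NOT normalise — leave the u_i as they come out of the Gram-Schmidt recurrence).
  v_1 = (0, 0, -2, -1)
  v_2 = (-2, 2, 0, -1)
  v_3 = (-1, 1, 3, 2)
Orthogonal basis:
  u_1 = (0, 0, -2, -1)
  u_2 = (-2, 2, 2/5, -4/5)
  u_3 = (-2/11, 2/11, -4/11, 8/11)

Apply the Gram-Schmidt recurrence
  u_1 = v_1
  u_i = v_i − Σ_{j<i} ((v_i · u_j) / (u_j · u_j)) · u_j.

Step by step this gives:
  u_1 = (0, 0, -2, -1)
  u_2 = (-2, 2, 2/5, -4/5)
  u_3 = (-2/11, 2/11, -4/11, 8/11)

Orthogonality check:
  u_2 · u_1 = 0 (should be 0)
  u_3 · u_1 = 0 (should be 0)
  u_3 · u_2 = 0 (should be 0)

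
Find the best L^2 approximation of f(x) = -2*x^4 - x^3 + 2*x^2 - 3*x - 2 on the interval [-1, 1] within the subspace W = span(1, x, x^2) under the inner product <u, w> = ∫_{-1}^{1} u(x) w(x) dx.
g(x) = 2*x^2/7 - 18*x/5 - 64/35

The best approximation g ∈ W is the orthogonal projection of f onto W. Writing g = a_0 + a_1 x + a_2 x^2, the coefficients solve the normal equations G · a = b where
  G_{ij} = <φ_i, φ_j> and b_i = <f, φ_i>, with φ_0 = 1, φ_1 = x, φ_2 = x^2.
G =
  [2, 0, 2/3]
  [0, 2/3, 0]
  [2/3, 0, 2/5],
b = (-52/15, -12/5, -116/105).
Solving gives a_0 = -64/35, a_1 = -18/5, a_2 = 2/7, so
  g(x) = 2*x^2/7 - 18*x/5 - 64/35.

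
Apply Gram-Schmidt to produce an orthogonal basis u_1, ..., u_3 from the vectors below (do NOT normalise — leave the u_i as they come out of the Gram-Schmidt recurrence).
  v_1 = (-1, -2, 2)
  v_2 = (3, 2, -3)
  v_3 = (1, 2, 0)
Orthogonal basis:
  u_1 = (-1, -2, 2)
  u_2 = (14/9, -8/9, -1/9)
  u_3 = (16/29, 24/29, 32/29)

Apply the Gram-Schmidt recurrence
  u_1 = v_1
  u_i = v_i − Σ_{j<i} ((v_i · u_j) / (u_j · u_j)) · u_j.

Step by step this gives:
  u_1 = (-1, -2, 2)
  u_2 = (14/9, -8/9, -1/9)
  u_3 = (16/29, 24/29, 32/29)

Orthogonality check:
  u_2 · u_1 = 0 (should be 0)
  u_3 · u_1 = 0 (should be 0)
  u_3 · u_2 = 0 (should be 0)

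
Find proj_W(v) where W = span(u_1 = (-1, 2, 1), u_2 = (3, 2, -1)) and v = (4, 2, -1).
proj_W(v) = (80/21, 44/21, -29/21)

Set up U = [u_1 | ... | u_2] ∈ R^(3×2). The projector onto W = col(U) is P = U (U^T U)^(-1) U^T.
Compute U^T U =
  [6, 0]
  [0, 14],
and U^T v = (-1, 17).
Solve U^T U · c = U^T v for the coefficients: c = (-1/6, 17/14). The projection is proj_W(v) = U c.
Check: (v - proj_W(v)) · u_1 = 0  (should be 0).
Check: (v - proj_W(v)) · u_2 = 0  (should be 0).
Result: proj_W(v) = (80/21, 44/21, -29/21).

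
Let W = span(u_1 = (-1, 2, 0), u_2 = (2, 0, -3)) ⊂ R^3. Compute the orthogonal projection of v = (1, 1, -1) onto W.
proj_W(v) = (31/61, 46/61, -81/61)

Set up U = [u_1 | ... | u_2] ∈ R^(3×2). The projector onto W = col(U) is P = U (U^T U)^(-1) U^T.
Compute U^T U =
  [5, -2]
  [-2, 13],
and U^T v = (1, 5).
Solve U^T U · c = U^T v for the coefficients: c = (23/61, 27/61). The projection is proj_W(v) = U c.
Check: (v - proj_W(v)) · u_1 = 0  (should be 0).
Check: (v - proj_W(v)) · u_2 = 0  (should be 0).
Result: proj_W(v) = (31/61, 46/61, -81/61).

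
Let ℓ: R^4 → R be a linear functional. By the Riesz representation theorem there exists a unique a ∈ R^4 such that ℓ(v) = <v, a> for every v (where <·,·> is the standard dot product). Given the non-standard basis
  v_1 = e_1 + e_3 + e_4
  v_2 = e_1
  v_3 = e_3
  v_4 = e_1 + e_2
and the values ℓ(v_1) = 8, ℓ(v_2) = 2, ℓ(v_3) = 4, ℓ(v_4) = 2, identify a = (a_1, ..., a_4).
a = (2, 0, 4, 2)

Write a = (a_1, ..., a_4) in the standard basis. For each basis vector v_i, ℓ(v_i) = <v_i, a> is a linear equation in the a_j's. Collect the n equations into a matrix system V a = ℓ, where row i of V is v_i (expressed in the standard basis). Since V is invertible (lower-triangular with 1s on the diagonal, up to permutation), solve by back-substitution:
  V =
[[1, 0, 1, 1],
 [1, 0, 0, 0],
 [0, 0, 1, 0],
 [1, 1, 0, 0]]
  V a = (8, 2, 4, 2)
Solving gives a = (2, 0, 4, 2).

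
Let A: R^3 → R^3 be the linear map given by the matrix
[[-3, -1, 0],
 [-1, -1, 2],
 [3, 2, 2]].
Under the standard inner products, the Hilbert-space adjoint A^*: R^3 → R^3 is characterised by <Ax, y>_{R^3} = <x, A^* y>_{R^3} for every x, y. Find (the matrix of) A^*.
A^* = A^T =
[[-3, -1, 3],
 [-1, -1, 2],
 [0, 2, 2]]

For real matrices with standard dot products, the defining identity <Ax, y> = <x, A^* y> gives (Ax)^T y = x^T (A^*) y, i.e. x^T A^T y = x^T (A^*) y. Since this holds for all x, y, we must have A^* = A^T. Therefore
A^* =
[[-3, -1, 3],
 [-1, -1, 2],
 [0, 2, 2]].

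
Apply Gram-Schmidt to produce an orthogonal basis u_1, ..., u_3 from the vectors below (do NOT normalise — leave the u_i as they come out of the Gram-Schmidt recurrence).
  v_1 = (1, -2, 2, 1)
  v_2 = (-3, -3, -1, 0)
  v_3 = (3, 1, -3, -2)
Orthogonal basis:
  u_1 = (1, -2, 2, 1)
  u_2 = (-31/10, -14/5, -6/5, -1/10)
  u_3 = (442/189, -44/27, -134/63, -254/189)

Apply the Gram-Schmidt recurrence
  u_1 = v_1
  u_i = v_i − Σ_{j<i} ((v_i · u_j) / (u_j · u_j)) · u_j.

Step by step this gives:
  u_1 = (1, -2, 2, 1)
  u_2 = (-31/10, -14/5, -6/5, -1/10)
  u_3 = (442/189, -44/27, -134/63, -254/189)

Orthogonality check:
  u_2 · u_1 = 0 (should be 0)
  u_3 · u_1 = 0 (should be 0)
  u_3 · u_2 = 0 (should be 0)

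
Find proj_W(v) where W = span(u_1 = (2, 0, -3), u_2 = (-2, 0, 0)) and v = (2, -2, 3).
proj_W(v) = (2, 0, 3)

Set up U = [u_1 | ... | u_2] ∈ R^(3×2). The projector onto W = col(U) is P = U (U^T U)^(-1) U^T.
Compute U^T U =
  [13, -4]
  [-4, 4],
and U^T v = (-5, -4).
Solve U^T U · c = U^T v for the coefficients: c = (-1, -2). The projection is proj_W(v) = U c.
Check: (v - proj_W(v)) · u_1 = 0  (should be 0).
Check: (v - proj_W(v)) · u_2 = 0  (should be 0).
Result: proj_W(v) = (2, 0, 3).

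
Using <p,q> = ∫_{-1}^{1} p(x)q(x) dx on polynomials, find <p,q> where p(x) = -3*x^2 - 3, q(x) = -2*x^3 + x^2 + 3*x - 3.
<p,q> = 104/5

Expand the product: p(x)·q(x) = 6*x^5 - 3*x^4 - 3*x^3 + 6*x^2 - 9*x + 9.
∫_{-1}^{1} of each monomial x^k gives [2/(k+1) if k even, 0 if k odd]. Integrating term-by-term (or equivalently evaluating the antiderivative F(x) = x^6 - 3*x^5/5 - 3*x^4/4 + 2*x^3 - 9*x^2/2 + 9*x at the endpoints):
  F(1) − F(−1) = 123/20 − (-293/20) = 104/5.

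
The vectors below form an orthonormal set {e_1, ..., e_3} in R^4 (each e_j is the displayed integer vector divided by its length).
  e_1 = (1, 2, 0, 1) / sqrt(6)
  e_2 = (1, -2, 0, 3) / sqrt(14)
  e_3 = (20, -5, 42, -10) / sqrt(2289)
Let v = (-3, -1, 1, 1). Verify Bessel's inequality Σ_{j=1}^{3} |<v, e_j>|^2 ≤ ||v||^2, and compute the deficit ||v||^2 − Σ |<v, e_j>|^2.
Σ |<v, e_j>|^2 = 347/109; ||v||^2 = 12; deficit = 961/109

Write each e_j = u_j / sqrt(<u_j, u_j>) where u_j is the displayed integer vector. Then <v, e_j> = <v, u_j> / sqrt(<u_j, u_j>), so |<v, e_j>|^2 = <v, u_j>^2 / <u_j, u_j>.
Coefficients: <v, e_1> = -4/sqrt(6), <v, e_2> = 2/sqrt(14), <v, e_3> = -23/sqrt(2289).
Square and sum: Σ |<v, e_j>|^2 = 347/109.
Compute ||v||^2 = v·v = 12.
Deficit = 12 − 347/109 = 961/109 ≥ 0, confirming Bessel's inequality. (The deficit equals ||v − Σ <v,e_j> e_j||^2, the squared distance from v to span{e_j}.)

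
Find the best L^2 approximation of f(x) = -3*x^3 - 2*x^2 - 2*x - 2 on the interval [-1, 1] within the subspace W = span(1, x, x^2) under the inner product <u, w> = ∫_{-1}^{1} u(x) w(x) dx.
g(x) = -2*x^2 - 19*x/5 - 2

The best approximation g ∈ W is the orthogonal projection of f onto W. Writing g = a_0 + a_1 x + a_2 x^2, the coefficients solve the normal equations G · a = b where
  G_{ij} = <φ_i, φ_j> and b_i = <f, φ_i>, with φ_0 = 1, φ_1 = x, φ_2 = x^2.
G =
  [2, 0, 2/3]
  [0, 2/3, 0]
  [2/3, 0, 2/5],
b = (-16/3, -38/15, -32/15).
Solving gives a_0 = -2, a_1 = -19/5, a_2 = -2, so
  g(x) = -2*x^2 - 19*x/5 - 2.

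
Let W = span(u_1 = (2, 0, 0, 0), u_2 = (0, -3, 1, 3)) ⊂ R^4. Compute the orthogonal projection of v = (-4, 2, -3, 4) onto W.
proj_W(v) = (-4, -9/19, 3/19, 9/19)

Set up U = [u_1 | ... | u_2] ∈ R^(4×2). The projector onto W = col(U) is P = U (U^T U)^(-1) U^T.
Compute U^T U =
  [4, 0]
  [0, 19],
and U^T v = (-8, 3).
Solve U^T U · c = U^T v for the coefficients: c = (-2, 3/19). The projection is proj_W(v) = U c.
Check: (v - proj_W(v)) · u_1 = 0  (should be 0).
Check: (v - proj_W(v)) · u_2 = 0  (should be 0).
Result: proj_W(v) = (-4, -9/19, 3/19, 9/19).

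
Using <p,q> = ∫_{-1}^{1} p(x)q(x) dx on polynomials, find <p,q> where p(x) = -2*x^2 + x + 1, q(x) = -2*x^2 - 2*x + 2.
<p,q> = 4/15

Expand the product: p(x)·q(x) = 4*x^4 + 2*x^3 - 8*x^2 + 2.
∫_{-1}^{1} of each monomial x^k gives [2/(k+1) if k even, 0 if k odd]. Integrating term-by-term (or equivalently evaluating the antiderivative F(x) = 4*x^5/5 + x^4/2 - 8*x^3/3 + 2*x at the endpoints):
  F(1) − F(−1) = 19/30 − (11/30) = 4/15.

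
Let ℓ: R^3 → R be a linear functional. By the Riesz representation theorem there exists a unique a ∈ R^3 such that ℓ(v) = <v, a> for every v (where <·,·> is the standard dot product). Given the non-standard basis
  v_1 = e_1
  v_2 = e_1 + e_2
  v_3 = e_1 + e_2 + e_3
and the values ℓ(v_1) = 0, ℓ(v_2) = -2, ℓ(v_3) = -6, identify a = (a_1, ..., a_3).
a = (0, -2, -4)

Write a = (a_1, ..., a_3) in the standard basis. For each basis vector v_i, ℓ(v_i) = <v_i, a> is a linear equation in the a_j's. Collect the n equations into a matrix system V a = ℓ, where row i of V is v_i (expressed in the standard basis). Since V is invertible (lower-triangular with 1s on the diagonal, up to permutation), solve by back-substitution:
  V =
[[1, 0, 0],
 [1, 1, 0],
 [1, 1, 1]]
  V a = (0, -2, -6)
Solving gives a = (0, -2, -4).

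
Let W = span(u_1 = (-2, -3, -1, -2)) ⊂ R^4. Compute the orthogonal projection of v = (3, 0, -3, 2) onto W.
proj_W(v) = (7/9, 7/6, 7/18, 7/9)

Set up U = [u_1 | ... | u_1] ∈ R^(4×1). The projector onto W = col(U) is P = U (U^T U)^(-1) U^T.
Compute U^T U =
  [18],
and U^T v = (-7).
Solve U^T U · c = U^T v for the coefficients: c = (-7/18). The projection is proj_W(v) = U c.
Check: (v - proj_W(v)) · u_1 = 0  (should be 0).
Result: proj_W(v) = (7/9, 7/6, 7/18, 7/9).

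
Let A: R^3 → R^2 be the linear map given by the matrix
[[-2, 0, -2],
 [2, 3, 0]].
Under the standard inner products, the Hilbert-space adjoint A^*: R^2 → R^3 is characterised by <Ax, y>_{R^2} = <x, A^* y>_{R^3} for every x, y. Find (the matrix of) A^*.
A^* = A^T =
[[-2, 2],
 [0, 3],
 [-2, 0]]

For real matrices with standard dot products, the defining identity <Ax, y> = <x, A^* y> gives (Ax)^T y = x^T (A^*) y, i.e. x^T A^T y = x^T (A^*) y. Since this holds for all x, y, we must have A^* = A^T. Therefore
A^* =
[[-2, 2],
 [0, 3],
 [-2, 0]].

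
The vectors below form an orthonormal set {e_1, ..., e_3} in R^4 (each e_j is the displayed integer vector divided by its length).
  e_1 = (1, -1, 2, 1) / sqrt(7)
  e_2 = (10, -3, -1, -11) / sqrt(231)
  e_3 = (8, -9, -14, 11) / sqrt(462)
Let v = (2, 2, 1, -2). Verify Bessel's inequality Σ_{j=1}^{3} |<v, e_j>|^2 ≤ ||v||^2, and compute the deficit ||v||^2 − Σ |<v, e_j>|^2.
Σ |<v, e_j>|^2 = 59/7; ||v||^2 = 13; deficit = 32/7

Write each e_j = u_j / sqrt(<u_j, u_j>) where u_j is the displayed integer vector. Then <v, e_j> = <v, u_j> / sqrt(<u_j, u_j>), so |<v, e_j>|^2 = <v, u_j>^2 / <u_j, u_j>.
Coefficients: <v, e_1> = 0/sqrt(7), <v, e_2> = 35/sqrt(231), <v, e_3> = -38/sqrt(462).
Square and sum: Σ |<v, e_j>|^2 = 59/7.
Compute ||v||^2 = v·v = 13.
Deficit = 13 − 59/7 = 32/7 ≥ 0, confirming Bessel's inequality. (The deficit equals ||v − Σ <v,e_j> e_j||^2, the squared distance from v to span{e_j}.)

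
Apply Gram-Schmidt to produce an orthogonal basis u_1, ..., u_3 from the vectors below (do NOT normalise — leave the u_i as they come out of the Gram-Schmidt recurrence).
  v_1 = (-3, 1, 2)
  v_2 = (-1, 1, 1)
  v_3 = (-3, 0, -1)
Orthogonal basis:
  u_1 = (-3, 1, 2)
  u_2 = (2/7, 4/7, 1/7)
  u_3 = (-5/6, 5/6, -5/3)

Apply the Gram-Schmidt recurrence
  u_1 = v_1
  u_i = v_i − Σ_{j<i} ((v_i · u_j) / (u_j · u_j)) · u_j.

Step by step this gives:
  u_1 = (-3, 1, 2)
  u_2 = (2/7, 4/7, 1/7)
  u_3 = (-5/6, 5/6, -5/3)

Orthogonality check:
  u_2 · u_1 = 0 (should be 0)
  u_3 · u_1 = 0 (should be 0)
  u_3 · u_2 = 0 (should be 0)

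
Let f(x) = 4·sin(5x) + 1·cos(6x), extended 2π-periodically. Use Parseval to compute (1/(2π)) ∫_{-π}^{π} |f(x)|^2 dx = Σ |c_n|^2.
Σ |c_n|^2 = 17/2

Expand |f|^2 and use orthogonality of {sin(nx), cos(mx)} on [-π, π]:
  ∫_{-π}^{π} sin(nx)^2 dx = π, ∫ cos(mx)^2 dx = π, and cross terms integrate to 0.
So ∫_{-π}^{π} f(x)^2 dx = 4^2 · π + 1^2 · π = (16 + 1)π.
Divide by 2π: (16 + 1)/2 = 17/2.
By Parseval, this equals Σ |c_n|^2.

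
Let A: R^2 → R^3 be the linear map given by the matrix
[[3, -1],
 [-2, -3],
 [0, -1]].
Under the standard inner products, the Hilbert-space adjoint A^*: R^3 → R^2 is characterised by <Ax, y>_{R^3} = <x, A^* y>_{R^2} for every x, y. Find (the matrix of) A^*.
A^* = A^T =
[[3, -2, 0],
 [-1, -3, -1]]

For real matrices with standard dot products, the defining identity <Ax, y> = <x, A^* y> gives (Ax)^T y = x^T (A^*) y, i.e. x^T A^T y = x^T (A^*) y. Since this holds for all x, y, we must have A^* = A^T. Therefore
A^* =
[[3, -2, 0],
 [-1, -3, -1]].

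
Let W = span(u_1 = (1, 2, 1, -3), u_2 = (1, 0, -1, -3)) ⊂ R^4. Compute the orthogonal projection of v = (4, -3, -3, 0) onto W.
proj_W(v) = (8/21, -59/21, -67/21, -8/7)

Set up U = [u_1 | ... | u_2] ∈ R^(4×2). The projector onto W = col(U) is P = U (U^T U)^(-1) U^T.
Compute U^T U =
  [15, 9]
  [9, 11],
and U^T v = (-5, 7).
Solve U^T U · c = U^T v for the coefficients: c = (-59/42, 25/14). The projection is proj_W(v) = U c.
Check: (v - proj_W(v)) · u_1 = 0  (should be 0).
Check: (v - proj_W(v)) · u_2 = 0  (should be 0).
Result: proj_W(v) = (8/21, -59/21, -67/21, -8/7).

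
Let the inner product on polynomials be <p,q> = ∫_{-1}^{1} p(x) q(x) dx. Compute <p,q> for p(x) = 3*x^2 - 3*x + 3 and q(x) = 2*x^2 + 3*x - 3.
<p,q> = -118/5

Expand the product: p(x)·q(x) = 6*x^4 + 3*x^3 - 12*x^2 + 18*x - 9.
∫_{-1}^{1} of each monomial x^k gives [2/(k+1) if k even, 0 if k odd]. Integrating term-by-term (or equivalently evaluating the antiderivative F(x) = 6*x^5/5 + 3*x^4/4 - 4*x^3 + 9*x^2 - 9*x at the endpoints):
  F(1) − F(−1) = -41/20 − (431/20) = -118/5.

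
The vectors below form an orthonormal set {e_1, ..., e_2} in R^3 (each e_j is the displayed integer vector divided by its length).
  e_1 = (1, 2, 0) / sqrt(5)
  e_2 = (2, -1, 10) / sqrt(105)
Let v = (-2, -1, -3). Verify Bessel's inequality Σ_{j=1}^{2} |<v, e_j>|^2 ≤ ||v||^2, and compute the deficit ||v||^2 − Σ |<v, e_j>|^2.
Σ |<v, e_j>|^2 = 95/7; ||v||^2 = 14; deficit = 3/7

Write each e_j = u_j / sqrt(<u_j, u_j>) where u_j is the displayed integer vector. Then <v, e_j> = <v, u_j> / sqrt(<u_j, u_j>), so |<v, e_j>|^2 = <v, u_j>^2 / <u_j, u_j>.
Coefficients: <v, e_1> = -4/sqrt(5), <v, e_2> = -33/sqrt(105).
Square and sum: Σ |<v, e_j>|^2 = 95/7.
Compute ||v||^2 = v·v = 14.
Deficit = 14 − 95/7 = 3/7 ≥ 0, confirming Bessel's inequality. (The deficit equals ||v − Σ <v,e_j> e_j||^2, the squared distance from v to span{e_j}.)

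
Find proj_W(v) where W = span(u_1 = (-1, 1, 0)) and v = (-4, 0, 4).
proj_W(v) = (-2, 2, 0)

Set up U = [u_1 | ... | u_1] ∈ R^(3×1). The projector onto W = col(U) is P = U (U^T U)^(-1) U^T.
Compute U^T U =
  [2],
and U^T v = (4).
Solve U^T U · c = U^T v for the coefficients: c = (2). The projection is proj_W(v) = U c.
Check: (v - proj_W(v)) · u_1 = 0  (should be 0).
Result: proj_W(v) = (-2, 2, 0).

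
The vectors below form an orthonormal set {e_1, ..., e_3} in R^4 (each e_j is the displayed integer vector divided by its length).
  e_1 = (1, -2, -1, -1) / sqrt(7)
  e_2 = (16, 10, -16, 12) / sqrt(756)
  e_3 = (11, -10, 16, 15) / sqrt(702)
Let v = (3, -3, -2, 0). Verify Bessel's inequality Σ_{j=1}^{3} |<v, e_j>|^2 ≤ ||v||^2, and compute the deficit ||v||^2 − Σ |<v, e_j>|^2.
Σ |<v, e_j>|^2 = 571/26; ||v||^2 = 22; deficit = 1/26

Write each e_j = u_j / sqrt(<u_j, u_j>) where u_j is the displayed integer vector. Then <v, e_j> = <v, u_j> / sqrt(<u_j, u_j>), so |<v, e_j>|^2 = <v, u_j>^2 / <u_j, u_j>.
Coefficients: <v, e_1> = 11/sqrt(7), <v, e_2> = 50/sqrt(756), <v, e_3> = 31/sqrt(702).
Square and sum: Σ |<v, e_j>|^2 = 571/26.
Compute ||v||^2 = v·v = 22.
Deficit = 22 − 571/26 = 1/26 ≥ 0, confirming Bessel's inequality. (The deficit equals ||v − Σ <v,e_j> e_j||^2, the squared distance from v to span{e_j}.)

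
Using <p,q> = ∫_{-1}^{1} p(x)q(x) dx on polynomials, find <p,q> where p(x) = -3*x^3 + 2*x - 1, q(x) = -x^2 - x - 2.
<p,q> = 68/15

Expand the product: p(x)·q(x) = 3*x^5 + 3*x^4 + 4*x^3 - x^2 - 3*x + 2.
∫_{-1}^{1} of each monomial x^k gives [2/(k+1) if k even, 0 if k odd]. Integrating term-by-term (or equivalently evaluating the antiderivative F(x) = x^6/2 + 3*x^5/5 + x^4 - x^3/3 - 3*x^2/2 + 2*x at the endpoints):
  F(1) − F(−1) = 34/15 − (-34/15) = 68/15.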